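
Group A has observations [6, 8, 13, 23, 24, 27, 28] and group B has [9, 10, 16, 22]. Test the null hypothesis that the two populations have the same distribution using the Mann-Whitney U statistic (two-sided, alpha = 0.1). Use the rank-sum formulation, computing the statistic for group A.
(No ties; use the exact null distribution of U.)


Step 1: Combine and sort all 11 observations; assign midranks.
sorted (value, group): (6,X), (8,X), (9,Y), (10,Y), (13,X), (16,Y), (22,Y), (23,X), (24,X), (27,X), (28,X)
ranks: 6->1, 8->2, 9->3, 10->4, 13->5, 16->6, 22->7, 23->8, 24->9, 27->10, 28->11
Step 2: Rank sum for X: R1 = 1 + 2 + 5 + 8 + 9 + 10 + 11 = 46.
Step 3: U_X = R1 - n1(n1+1)/2 = 46 - 7*8/2 = 46 - 28 = 18.
       U_Y = n1*n2 - U_X = 28 - 18 = 10.
Step 4: No ties, so the exact null distribution of U (based on enumerating the C(11,7) = 330 equally likely rank assignments) gives the two-sided p-value.
Step 5: p-value = 0.527273; compare to alpha = 0.1. fail to reject H0.

U_X = 18, p = 0.527273, fail to reject H0 at alpha = 0.1.


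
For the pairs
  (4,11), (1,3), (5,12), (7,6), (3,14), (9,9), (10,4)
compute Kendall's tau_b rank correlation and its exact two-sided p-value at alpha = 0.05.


Step 1: Enumerate the 21 unordered pairs (i,j) with i<j and classify each by sign(x_j-x_i) * sign(y_j-y_i).
  (1,2):dx=-3,dy=-8->C; (1,3):dx=+1,dy=+1->C; (1,4):dx=+3,dy=-5->D; (1,5):dx=-1,dy=+3->D
  (1,6):dx=+5,dy=-2->D; (1,7):dx=+6,dy=-7->D; (2,3):dx=+4,dy=+9->C; (2,4):dx=+6,dy=+3->C
  (2,5):dx=+2,dy=+11->C; (2,6):dx=+8,dy=+6->C; (2,7):dx=+9,dy=+1->C; (3,4):dx=+2,dy=-6->D
  (3,5):dx=-2,dy=+2->D; (3,6):dx=+4,dy=-3->D; (3,7):dx=+5,dy=-8->D; (4,5):dx=-4,dy=+8->D
  (4,6):dx=+2,dy=+3->C; (4,7):dx=+3,dy=-2->D; (5,6):dx=+6,dy=-5->D; (5,7):dx=+7,dy=-10->D
  (6,7):dx=+1,dy=-5->D
Step 2: C = 8, D = 13, total pairs = 21.
Step 3: tau = (C - D)/(n(n-1)/2) = (8 - 13)/21 = -0.238095.
Step 4: Exact two-sided p-value (enumerate n! = 5040 permutations of y under H0): p = 0.561905.
Step 5: alpha = 0.05. fail to reject H0.

tau_b = -0.2381 (C=8, D=13), p = 0.561905, fail to reject H0.


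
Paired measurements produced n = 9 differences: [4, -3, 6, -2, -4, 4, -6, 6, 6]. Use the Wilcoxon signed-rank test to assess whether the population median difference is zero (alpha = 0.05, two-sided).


Step 1: Drop any zero differences (none here) and take |d_i|.
|d| = [4, 3, 6, 2, 4, 4, 6, 6, 6]
Step 2: Midrank |d_i| (ties get averaged ranks).
ranks: |4|->4, |3|->2, |6|->7.5, |2|->1, |4|->4, |4|->4, |6|->7.5, |6|->7.5, |6|->7.5
Step 3: Attach original signs; sum ranks with positive sign and with negative sign.
W+ = 4 + 7.5 + 4 + 7.5 + 7.5 = 30.5
W- = 2 + 1 + 4 + 7.5 = 14.5
(Check: W+ + W- = 45 should equal n(n+1)/2 = 45.)
Step 4: Test statistic W = min(W+, W-) = 14.5.
Step 5: Ties in |d|, so use the tie-corrected normal approximation.
        E[W] = n(n+1)/4 = 9*10/4 = 22.5.
        Tie groups: |d|=4 (t=3), |d|=6 (t=4); sum(t^3 - t) = 84.
        Var[W] = n(n+1)(2n+1)/24 - sum(t^3-t)/48 = 1710/24 - 84/48 = 69.5.
        z = (W - E[W]) / sqrt(Var[W]) = (14.5 - 22.5) / 8.3367 = -0.9596.
        Two-sided p = 2*Phi(z) = 0.337248.
Step 6: alpha = 0.05. fail to reject H0.

W+ = 30.5, W- = 14.5, W = min = 14.5, p = 0.337248, fail to reject H0.


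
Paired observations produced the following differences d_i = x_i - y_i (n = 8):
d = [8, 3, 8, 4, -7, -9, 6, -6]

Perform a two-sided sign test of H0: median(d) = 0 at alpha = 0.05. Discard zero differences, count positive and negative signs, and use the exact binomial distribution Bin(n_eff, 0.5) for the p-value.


Step 1: Discard zero differences. Original n = 8; n_eff = number of nonzero differences = 8.
Nonzero differences (with sign): +8, +3, +8, +4, -7, -9, +6, -6
Step 2: Count signs: positive = 5, negative = 3.
Step 3: Under H0: P(positive) = 0.5, so the number of positives S ~ Bin(8, 0.5).
Step 4: Two-sided exact p-value = sum of Bin(8,0.5) probabilities at or below the observed probability = 0.726562.
Step 5: alpha = 0.05. fail to reject H0.

n_eff = 8, pos = 5, neg = 3, p = 0.726562, fail to reject H0.


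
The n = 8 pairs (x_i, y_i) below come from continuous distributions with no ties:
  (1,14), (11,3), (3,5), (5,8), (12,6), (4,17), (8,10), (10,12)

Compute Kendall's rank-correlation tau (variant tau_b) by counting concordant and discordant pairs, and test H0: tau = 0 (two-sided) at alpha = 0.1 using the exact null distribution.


Step 1: Enumerate the 28 unordered pairs (i,j) with i<j and classify each by sign(x_j-x_i) * sign(y_j-y_i).
  (1,2):dx=+10,dy=-11->D; (1,3):dx=+2,dy=-9->D; (1,4):dx=+4,dy=-6->D; (1,5):dx=+11,dy=-8->D
  (1,6):dx=+3,dy=+3->C; (1,7):dx=+7,dy=-4->D; (1,8):dx=+9,dy=-2->D; (2,3):dx=-8,dy=+2->D
  (2,4):dx=-6,dy=+5->D; (2,5):dx=+1,dy=+3->C; (2,6):dx=-7,dy=+14->D; (2,7):dx=-3,dy=+7->D
  (2,8):dx=-1,dy=+9->D; (3,4):dx=+2,dy=+3->C; (3,5):dx=+9,dy=+1->C; (3,6):dx=+1,dy=+12->C
  (3,7):dx=+5,dy=+5->C; (3,8):dx=+7,dy=+7->C; (4,5):dx=+7,dy=-2->D; (4,6):dx=-1,dy=+9->D
  (4,7):dx=+3,dy=+2->C; (4,8):dx=+5,dy=+4->C; (5,6):dx=-8,dy=+11->D; (5,7):dx=-4,dy=+4->D
  (5,8):dx=-2,dy=+6->D; (6,7):dx=+4,dy=-7->D; (6,8):dx=+6,dy=-5->D; (7,8):dx=+2,dy=+2->C
Step 2: C = 10, D = 18, total pairs = 28.
Step 3: tau = (C - D)/(n(n-1)/2) = (10 - 18)/28 = -0.285714.
Step 4: Exact two-sided p-value (enumerate n! = 40320 permutations of y under H0): p = 0.398760.
Step 5: alpha = 0.1. fail to reject H0.

tau_b = -0.2857 (C=10, D=18), p = 0.398760, fail to reject H0.


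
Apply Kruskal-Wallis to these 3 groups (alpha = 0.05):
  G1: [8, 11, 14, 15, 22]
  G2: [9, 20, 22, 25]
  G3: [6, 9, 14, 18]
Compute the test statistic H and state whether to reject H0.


Step 1: Combine all N = 13 observations and assign midranks.
sorted (value, group, rank): (6,G3,1), (8,G1,2), (9,G2,3.5), (9,G3,3.5), (11,G1,5), (14,G1,6.5), (14,G3,6.5), (15,G1,8), (18,G3,9), (20,G2,10), (22,G1,11.5), (22,G2,11.5), (25,G2,13)
Step 2: Sum ranks within each group.
R_1 = 33 (n_1 = 5)
R_2 = 38 (n_2 = 4)
R_3 = 20 (n_3 = 4)
Step 3: H = 12/(N(N+1)) * sum(R_i^2/n_i) - 3(N+1)
     = 12/(13*14) * (33^2/5 + 38^2/4 + 20^2/4) - 3*14
     = 0.065934 * 678.8 - 42
     = 2.756044.
Step 4: Ties present; correction factor C = 1 - 18/(13^3 - 13) = 0.991758. Corrected H = 2.756044 / 0.991758 = 2.778947.
Step 5: Under H0, H ~ chi^2(2); p-value = 0.249206.
Step 6: alpha = 0.05. fail to reject H0.

H = 2.7789, df = 2, p = 0.249206, fail to reject H0.


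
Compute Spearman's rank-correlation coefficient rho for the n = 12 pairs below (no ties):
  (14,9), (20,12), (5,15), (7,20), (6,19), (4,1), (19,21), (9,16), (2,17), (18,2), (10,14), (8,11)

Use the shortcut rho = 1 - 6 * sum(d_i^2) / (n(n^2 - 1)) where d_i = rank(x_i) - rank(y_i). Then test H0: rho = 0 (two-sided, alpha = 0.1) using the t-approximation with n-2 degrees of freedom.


Step 1: Rank x and y separately (midranks; no ties here).
rank(x): 14->9, 20->12, 5->3, 7->5, 6->4, 4->2, 19->11, 9->7, 2->1, 18->10, 10->8, 8->6
rank(y): 9->3, 12->5, 15->7, 20->11, 19->10, 1->1, 21->12, 16->8, 17->9, 2->2, 14->6, 11->4
Step 2: d_i = R_x(i) - R_y(i); compute d_i^2.
  (9-3)^2=36, (12-5)^2=49, (3-7)^2=16, (5-11)^2=36, (4-10)^2=36, (2-1)^2=1, (11-12)^2=1, (7-8)^2=1, (1-9)^2=64, (10-2)^2=64, (8-6)^2=4, (6-4)^2=4
sum(d^2) = 312.
Step 3: rho = 1 - 6*312 / (12*(12^2 - 1)) = 1 - 1872/1716 = -0.090909.
Step 4: Under H0, t = rho * sqrt((n-2)/(1-rho^2)) = -0.2887 ~ t(10).
Step 5: Two-sided p-value from the t-distribution with 10 df = 0.778725.
Step 6: alpha = 0.1. fail to reject H0.

rho = -0.0909, p = 0.778725, fail to reject H0 at alpha = 0.1.


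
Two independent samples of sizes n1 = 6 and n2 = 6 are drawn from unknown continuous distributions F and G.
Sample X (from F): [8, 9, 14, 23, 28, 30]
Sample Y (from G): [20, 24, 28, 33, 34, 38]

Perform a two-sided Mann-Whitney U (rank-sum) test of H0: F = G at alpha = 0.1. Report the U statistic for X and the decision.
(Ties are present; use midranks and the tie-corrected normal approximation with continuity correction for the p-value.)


Step 1: Combine and sort all 12 observations; assign midranks.
sorted (value, group): (8,X), (9,X), (14,X), (20,Y), (23,X), (24,Y), (28,X), (28,Y), (30,X), (33,Y), (34,Y), (38,Y)
ranks: 8->1, 9->2, 14->3, 20->4, 23->5, 24->6, 28->7.5, 28->7.5, 30->9, 33->10, 34->11, 38->12
Step 2: Rank sum for X: R1 = 1 + 2 + 3 + 5 + 7.5 + 9 = 27.5.
Step 3: U_X = R1 - n1(n1+1)/2 = 27.5 - 6*7/2 = 27.5 - 21 = 6.5.
       U_Y = n1*n2 - U_X = 36 - 6.5 = 29.5.
Step 4: Ties are present, so use the tie-corrected normal approximation (with continuity correction) for the p-value.
Step 5: p-value = 0.077648; compare to alpha = 0.1. reject H0.

U_X = 6.5, p = 0.077648, reject H0 at alpha = 0.1.


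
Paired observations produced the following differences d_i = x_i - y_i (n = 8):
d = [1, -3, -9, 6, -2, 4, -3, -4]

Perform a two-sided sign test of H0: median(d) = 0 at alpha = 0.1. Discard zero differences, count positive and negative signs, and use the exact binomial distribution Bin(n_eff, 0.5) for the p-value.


Step 1: Discard zero differences. Original n = 8; n_eff = number of nonzero differences = 8.
Nonzero differences (with sign): +1, -3, -9, +6, -2, +4, -3, -4
Step 2: Count signs: positive = 3, negative = 5.
Step 3: Under H0: P(positive) = 0.5, so the number of positives S ~ Bin(8, 0.5).
Step 4: Two-sided exact p-value = sum of Bin(8,0.5) probabilities at or below the observed probability = 0.726562.
Step 5: alpha = 0.1. fail to reject H0.

n_eff = 8, pos = 3, neg = 5, p = 0.726562, fail to reject H0.


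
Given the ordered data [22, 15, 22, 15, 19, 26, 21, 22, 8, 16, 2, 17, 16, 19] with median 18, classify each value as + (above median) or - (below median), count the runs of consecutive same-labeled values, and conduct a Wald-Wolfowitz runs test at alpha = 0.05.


Step 1: Compute median = 18; label A = above, B = below.
Labels in order: ABABAAAABBBBBA  (n_A = 7, n_B = 7)
Step 2: Count runs R = 7.
Step 3: Under H0 (random ordering), E[R] = 2*n_A*n_B/(n_A+n_B) + 1 = 2*7*7/14 + 1 = 8.0000.
        Var[R] = 2*n_A*n_B*(2*n_A*n_B - n_A - n_B) / ((n_A+n_B)^2 * (n_A+n_B-1)) = 8232/2548 = 3.2308.
        SD[R] = 1.7974.
Step 4: Continuity-corrected z = (R + 0.5 - E[R]) / SD[R] = (7 + 0.5 - 8.0000) / 1.7974 = -0.2782.
Step 5: Two-sided p-value via normal approximation = 2*(1 - Phi(|z|)) = 0.780879.
Step 6: alpha = 0.05. fail to reject H0.

R = 7, z = -0.2782, p = 0.780879, fail to reject H0.


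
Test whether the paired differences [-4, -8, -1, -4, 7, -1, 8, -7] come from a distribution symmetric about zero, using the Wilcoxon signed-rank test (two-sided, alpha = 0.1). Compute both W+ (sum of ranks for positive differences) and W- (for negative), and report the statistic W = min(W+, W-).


Step 1: Drop any zero differences (none here) and take |d_i|.
|d| = [4, 8, 1, 4, 7, 1, 8, 7]
Step 2: Midrank |d_i| (ties get averaged ranks).
ranks: |4|->3.5, |8|->7.5, |1|->1.5, |4|->3.5, |7|->5.5, |1|->1.5, |8|->7.5, |7|->5.5
Step 3: Attach original signs; sum ranks with positive sign and with negative sign.
W+ = 5.5 + 7.5 = 13
W- = 3.5 + 7.5 + 1.5 + 3.5 + 1.5 + 5.5 = 23
(Check: W+ + W- = 36 should equal n(n+1)/2 = 36.)
Step 4: Test statistic W = min(W+, W-) = 13.
Step 5: Ties in |d|, so use the tie-corrected normal approximation.
        E[W] = n(n+1)/4 = 8*9/4 = 18.
        Tie groups: |d|=1 (t=2), |d|=4 (t=2), |d|=7 (t=2), |d|=8 (t=2); sum(t^3 - t) = 24.
        Var[W] = n(n+1)(2n+1)/24 - sum(t^3-t)/48 = 1224/24 - 24/48 = 50.5.
        z = (W - E[W]) / sqrt(Var[W]) = (13 - 18) / 7.1063 = -0.7036.
        Two-sided p = 2*Phi(z) = 0.481683.
Step 6: alpha = 0.1. fail to reject H0.

W+ = 13, W- = 23, W = min = 13, p = 0.481683, fail to reject H0.


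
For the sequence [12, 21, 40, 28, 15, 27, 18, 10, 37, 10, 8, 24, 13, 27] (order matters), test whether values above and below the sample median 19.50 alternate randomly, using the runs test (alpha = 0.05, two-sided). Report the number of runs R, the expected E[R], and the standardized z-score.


Step 1: Compute median = 19.50; label A = above, B = below.
Labels in order: BAAABABBABBABA  (n_A = 7, n_B = 7)
Step 2: Count runs R = 10.
Step 3: Under H0 (random ordering), E[R] = 2*n_A*n_B/(n_A+n_B) + 1 = 2*7*7/14 + 1 = 8.0000.
        Var[R] = 2*n_A*n_B*(2*n_A*n_B - n_A - n_B) / ((n_A+n_B)^2 * (n_A+n_B-1)) = 8232/2548 = 3.2308.
        SD[R] = 1.7974.
Step 4: Continuity-corrected z = (R - 0.5 - E[R]) / SD[R] = (10 - 0.5 - 8.0000) / 1.7974 = 0.8345.
Step 5: Two-sided p-value via normal approximation = 2*(1 - Phi(|z|)) = 0.403986.
Step 6: alpha = 0.05. fail to reject H0.

R = 10, z = 0.8345, p = 0.403986, fail to reject H0.


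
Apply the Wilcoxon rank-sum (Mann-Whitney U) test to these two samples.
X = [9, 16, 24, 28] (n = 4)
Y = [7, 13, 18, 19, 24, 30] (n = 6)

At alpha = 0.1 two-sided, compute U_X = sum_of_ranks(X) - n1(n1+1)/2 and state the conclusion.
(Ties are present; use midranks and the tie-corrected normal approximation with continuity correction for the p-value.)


Step 1: Combine and sort all 10 observations; assign midranks.
sorted (value, group): (7,Y), (9,X), (13,Y), (16,X), (18,Y), (19,Y), (24,X), (24,Y), (28,X), (30,Y)
ranks: 7->1, 9->2, 13->3, 16->4, 18->5, 19->6, 24->7.5, 24->7.5, 28->9, 30->10
Step 2: Rank sum for X: R1 = 2 + 4 + 7.5 + 9 = 22.5.
Step 3: U_X = R1 - n1(n1+1)/2 = 22.5 - 4*5/2 = 22.5 - 10 = 12.5.
       U_Y = n1*n2 - U_X = 24 - 12.5 = 11.5.
Step 4: Ties are present, so use the tie-corrected normal approximation (with continuity correction) for the p-value.
Step 5: p-value = 1.000000; compare to alpha = 0.1. fail to reject H0.

U_X = 12.5, p = 1.000000, fail to reject H0 at alpha = 0.1.


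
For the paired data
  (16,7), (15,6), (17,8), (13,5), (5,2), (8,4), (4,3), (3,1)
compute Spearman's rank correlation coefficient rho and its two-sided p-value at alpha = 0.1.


Step 1: Rank x and y separately (midranks; no ties here).
rank(x): 16->7, 15->6, 17->8, 13->5, 5->3, 8->4, 4->2, 3->1
rank(y): 7->7, 6->6, 8->8, 5->5, 2->2, 4->4, 3->3, 1->1
Step 2: d_i = R_x(i) - R_y(i); compute d_i^2.
  (7-7)^2=0, (6-6)^2=0, (8-8)^2=0, (5-5)^2=0, (3-2)^2=1, (4-4)^2=0, (2-3)^2=1, (1-1)^2=0
sum(d^2) = 2.
Step 3: rho = 1 - 6*2 / (8*(8^2 - 1)) = 1 - 12/504 = 0.976190.
Step 4: Under H0, t = rho * sqrt((n-2)/(1-rho^2)) = 11.0235 ~ t(6).
Step 5: Two-sided p-value from the t-distribution with 6 df = 0.000033.
Step 6: alpha = 0.1. reject H0.

rho = 0.9762, p = 0.000033, reject H0 at alpha = 0.1.


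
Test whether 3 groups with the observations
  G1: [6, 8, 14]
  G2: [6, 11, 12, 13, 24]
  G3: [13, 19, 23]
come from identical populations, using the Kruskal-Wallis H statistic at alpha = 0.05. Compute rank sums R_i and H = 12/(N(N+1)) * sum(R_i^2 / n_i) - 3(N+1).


Step 1: Combine all N = 11 observations and assign midranks.
sorted (value, group, rank): (6,G1,1.5), (6,G2,1.5), (8,G1,3), (11,G2,4), (12,G2,5), (13,G2,6.5), (13,G3,6.5), (14,G1,8), (19,G3,9), (23,G3,10), (24,G2,11)
Step 2: Sum ranks within each group.
R_1 = 12.5 (n_1 = 3)
R_2 = 28 (n_2 = 5)
R_3 = 25.5 (n_3 = 3)
Step 3: H = 12/(N(N+1)) * sum(R_i^2/n_i) - 3(N+1)
     = 12/(11*12) * (12.5^2/3 + 28^2/5 + 25.5^2/3) - 3*12
     = 0.090909 * 425.633 - 36
     = 2.693939.
Step 4: Ties present; correction factor C = 1 - 12/(11^3 - 11) = 0.990909. Corrected H = 2.693939 / 0.990909 = 2.718654.
Step 5: Under H0, H ~ chi^2(2); p-value = 0.256834.
Step 6: alpha = 0.05. fail to reject H0.

H = 2.7187, df = 2, p = 0.256834, fail to reject H0.


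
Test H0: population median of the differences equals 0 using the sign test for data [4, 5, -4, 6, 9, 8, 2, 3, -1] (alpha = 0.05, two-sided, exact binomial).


Step 1: Discard zero differences. Original n = 9; n_eff = number of nonzero differences = 9.
Nonzero differences (with sign): +4, +5, -4, +6, +9, +8, +2, +3, -1
Step 2: Count signs: positive = 7, negative = 2.
Step 3: Under H0: P(positive) = 0.5, so the number of positives S ~ Bin(9, 0.5).
Step 4: Two-sided exact p-value = sum of Bin(9,0.5) probabilities at or below the observed probability = 0.179688.
Step 5: alpha = 0.05. fail to reject H0.

n_eff = 9, pos = 7, neg = 2, p = 0.179688, fail to reject H0.


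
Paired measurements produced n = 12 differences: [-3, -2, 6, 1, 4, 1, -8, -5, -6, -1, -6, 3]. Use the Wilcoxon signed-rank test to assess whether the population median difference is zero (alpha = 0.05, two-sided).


Step 1: Drop any zero differences (none here) and take |d_i|.
|d| = [3, 2, 6, 1, 4, 1, 8, 5, 6, 1, 6, 3]
Step 2: Midrank |d_i| (ties get averaged ranks).
ranks: |3|->5.5, |2|->4, |6|->10, |1|->2, |4|->7, |1|->2, |8|->12, |5|->8, |6|->10, |1|->2, |6|->10, |3|->5.5
Step 3: Attach original signs; sum ranks with positive sign and with negative sign.
W+ = 10 + 2 + 7 + 2 + 5.5 = 26.5
W- = 5.5 + 4 + 12 + 8 + 10 + 2 + 10 = 51.5
(Check: W+ + W- = 78 should equal n(n+1)/2 = 78.)
Step 4: Test statistic W = min(W+, W-) = 26.5.
Step 5: Ties in |d|, so use the tie-corrected normal approximation.
        E[W] = n(n+1)/4 = 12*13/4 = 39.
        Tie groups: |d|=1 (t=3), |d|=3 (t=2), |d|=6 (t=3); sum(t^3 - t) = 54.
        Var[W] = n(n+1)(2n+1)/24 - sum(t^3-t)/48 = 3900/24 - 54/48 = 161.375.
        z = (W - E[W]) / sqrt(Var[W]) = (26.5 - 39) / 12.7033 = -0.9840.
        Two-sided p = 2*Phi(z) = 0.325119.
Step 6: alpha = 0.05. fail to reject H0.

W+ = 26.5, W- = 51.5, W = min = 26.5, p = 0.325119, fail to reject H0.


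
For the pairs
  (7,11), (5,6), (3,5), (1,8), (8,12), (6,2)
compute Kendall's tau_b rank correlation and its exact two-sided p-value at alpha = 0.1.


Step 1: Enumerate the 15 unordered pairs (i,j) with i<j and classify each by sign(x_j-x_i) * sign(y_j-y_i).
  (1,2):dx=-2,dy=-5->C; (1,3):dx=-4,dy=-6->C; (1,4):dx=-6,dy=-3->C; (1,5):dx=+1,dy=+1->C
  (1,6):dx=-1,dy=-9->C; (2,3):dx=-2,dy=-1->C; (2,4):dx=-4,dy=+2->D; (2,5):dx=+3,dy=+6->C
  (2,6):dx=+1,dy=-4->D; (3,4):dx=-2,dy=+3->D; (3,5):dx=+5,dy=+7->C; (3,6):dx=+3,dy=-3->D
  (4,5):dx=+7,dy=+4->C; (4,6):dx=+5,dy=-6->D; (5,6):dx=-2,dy=-10->C
Step 2: C = 10, D = 5, total pairs = 15.
Step 3: tau = (C - D)/(n(n-1)/2) = (10 - 5)/15 = 0.333333.
Step 4: Exact two-sided p-value (enumerate n! = 720 permutations of y under H0): p = 0.469444.
Step 5: alpha = 0.1. fail to reject H0.

tau_b = 0.3333 (C=10, D=5), p = 0.469444, fail to reject H0.


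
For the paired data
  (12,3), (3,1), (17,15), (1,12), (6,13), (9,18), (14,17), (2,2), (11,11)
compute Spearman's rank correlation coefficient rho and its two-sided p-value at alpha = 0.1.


Step 1: Rank x and y separately (midranks; no ties here).
rank(x): 12->7, 3->3, 17->9, 1->1, 6->4, 9->5, 14->8, 2->2, 11->6
rank(y): 3->3, 1->1, 15->7, 12->5, 13->6, 18->9, 17->8, 2->2, 11->4
Step 2: d_i = R_x(i) - R_y(i); compute d_i^2.
  (7-3)^2=16, (3-1)^2=4, (9-7)^2=4, (1-5)^2=16, (4-6)^2=4, (5-9)^2=16, (8-8)^2=0, (2-2)^2=0, (6-4)^2=4
sum(d^2) = 64.
Step 3: rho = 1 - 6*64 / (9*(9^2 - 1)) = 1 - 384/720 = 0.466667.
Step 4: Under H0, t = rho * sqrt((n-2)/(1-rho^2)) = 1.3960 ~ t(7).
Step 5: Two-sided p-value from the t-distribution with 7 df = 0.205386.
Step 6: alpha = 0.1. fail to reject H0.

rho = 0.4667, p = 0.205386, fail to reject H0 at alpha = 0.1.


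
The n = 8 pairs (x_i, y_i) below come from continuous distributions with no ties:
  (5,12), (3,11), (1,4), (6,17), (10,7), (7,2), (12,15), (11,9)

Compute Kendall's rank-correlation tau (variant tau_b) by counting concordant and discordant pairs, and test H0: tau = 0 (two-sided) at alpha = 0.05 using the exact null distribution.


Step 1: Enumerate the 28 unordered pairs (i,j) with i<j and classify each by sign(x_j-x_i) * sign(y_j-y_i).
  (1,2):dx=-2,dy=-1->C; (1,3):dx=-4,dy=-8->C; (1,4):dx=+1,dy=+5->C; (1,5):dx=+5,dy=-5->D
  (1,6):dx=+2,dy=-10->D; (1,7):dx=+7,dy=+3->C; (1,8):dx=+6,dy=-3->D; (2,3):dx=-2,dy=-7->C
  (2,4):dx=+3,dy=+6->C; (2,5):dx=+7,dy=-4->D; (2,6):dx=+4,dy=-9->D; (2,7):dx=+9,dy=+4->C
  (2,8):dx=+8,dy=-2->D; (3,4):dx=+5,dy=+13->C; (3,5):dx=+9,dy=+3->C; (3,6):dx=+6,dy=-2->D
  (3,7):dx=+11,dy=+11->C; (3,8):dx=+10,dy=+5->C; (4,5):dx=+4,dy=-10->D; (4,6):dx=+1,dy=-15->D
  (4,7):dx=+6,dy=-2->D; (4,8):dx=+5,dy=-8->D; (5,6):dx=-3,dy=-5->C; (5,7):dx=+2,dy=+8->C
  (5,8):dx=+1,dy=+2->C; (6,7):dx=+5,dy=+13->C; (6,8):dx=+4,dy=+7->C; (7,8):dx=-1,dy=-6->C
Step 2: C = 17, D = 11, total pairs = 28.
Step 3: tau = (C - D)/(n(n-1)/2) = (17 - 11)/28 = 0.214286.
Step 4: Exact two-sided p-value (enumerate n! = 40320 permutations of y under H0): p = 0.548413.
Step 5: alpha = 0.05. fail to reject H0.

tau_b = 0.2143 (C=17, D=11), p = 0.548413, fail to reject H0.


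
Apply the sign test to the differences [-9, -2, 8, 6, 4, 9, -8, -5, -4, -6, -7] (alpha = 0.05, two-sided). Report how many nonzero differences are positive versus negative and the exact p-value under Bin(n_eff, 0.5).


Step 1: Discard zero differences. Original n = 11; n_eff = number of nonzero differences = 11.
Nonzero differences (with sign): -9, -2, +8, +6, +4, +9, -8, -5, -4, -6, -7
Step 2: Count signs: positive = 4, negative = 7.
Step 3: Under H0: P(positive) = 0.5, so the number of positives S ~ Bin(11, 0.5).
Step 4: Two-sided exact p-value = sum of Bin(11,0.5) probabilities at or below the observed probability = 0.548828.
Step 5: alpha = 0.05. fail to reject H0.

n_eff = 11, pos = 4, neg = 7, p = 0.548828, fail to reject H0.


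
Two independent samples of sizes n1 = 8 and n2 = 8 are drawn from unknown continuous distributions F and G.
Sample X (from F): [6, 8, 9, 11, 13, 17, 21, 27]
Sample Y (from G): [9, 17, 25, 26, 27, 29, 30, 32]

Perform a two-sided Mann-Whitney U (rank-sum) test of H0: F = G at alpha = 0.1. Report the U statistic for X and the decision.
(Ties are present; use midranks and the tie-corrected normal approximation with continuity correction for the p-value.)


Step 1: Combine and sort all 16 observations; assign midranks.
sorted (value, group): (6,X), (8,X), (9,X), (9,Y), (11,X), (13,X), (17,X), (17,Y), (21,X), (25,Y), (26,Y), (27,X), (27,Y), (29,Y), (30,Y), (32,Y)
ranks: 6->1, 8->2, 9->3.5, 9->3.5, 11->5, 13->6, 17->7.5, 17->7.5, 21->9, 25->10, 26->11, 27->12.5, 27->12.5, 29->14, 30->15, 32->16
Step 2: Rank sum for X: R1 = 1 + 2 + 3.5 + 5 + 6 + 7.5 + 9 + 12.5 = 46.5.
Step 3: U_X = R1 - n1(n1+1)/2 = 46.5 - 8*9/2 = 46.5 - 36 = 10.5.
       U_Y = n1*n2 - U_X = 64 - 10.5 = 53.5.
Step 4: Ties are present, so use the tie-corrected normal approximation (with continuity correction) for the p-value.
Step 5: p-value = 0.027083; compare to alpha = 0.1. reject H0.

U_X = 10.5, p = 0.027083, reject H0 at alpha = 0.1.


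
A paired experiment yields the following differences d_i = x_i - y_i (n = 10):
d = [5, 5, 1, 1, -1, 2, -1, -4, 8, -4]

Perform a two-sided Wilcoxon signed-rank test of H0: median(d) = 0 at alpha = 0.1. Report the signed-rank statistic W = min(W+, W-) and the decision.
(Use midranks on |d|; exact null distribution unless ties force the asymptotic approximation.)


Step 1: Drop any zero differences (none here) and take |d_i|.
|d| = [5, 5, 1, 1, 1, 2, 1, 4, 8, 4]
Step 2: Midrank |d_i| (ties get averaged ranks).
ranks: |5|->8.5, |5|->8.5, |1|->2.5, |1|->2.5, |1|->2.5, |2|->5, |1|->2.5, |4|->6.5, |8|->10, |4|->6.5
Step 3: Attach original signs; sum ranks with positive sign and with negative sign.
W+ = 8.5 + 8.5 + 2.5 + 2.5 + 5 + 10 = 37
W- = 2.5 + 2.5 + 6.5 + 6.5 = 18
(Check: W+ + W- = 55 should equal n(n+1)/2 = 55.)
Step 4: Test statistic W = min(W+, W-) = 18.
Step 5: Ties in |d|, so use the tie-corrected normal approximation.
        E[W] = n(n+1)/4 = 10*11/4 = 27.5.
        Tie groups: |d|=1 (t=4), |d|=4 (t=2), |d|=5 (t=2); sum(t^3 - t) = 72.
        Var[W] = n(n+1)(2n+1)/24 - sum(t^3-t)/48 = 2310/24 - 72/48 = 94.75.
        z = (W - E[W]) / sqrt(Var[W]) = (18 - 27.5) / 9.7340 = -0.9760.
        Two-sided p = 2*Phi(z) = 0.329082.
Step 6: alpha = 0.1. fail to reject H0.

W+ = 37, W- = 18, W = min = 18, p = 0.329082, fail to reject H0.


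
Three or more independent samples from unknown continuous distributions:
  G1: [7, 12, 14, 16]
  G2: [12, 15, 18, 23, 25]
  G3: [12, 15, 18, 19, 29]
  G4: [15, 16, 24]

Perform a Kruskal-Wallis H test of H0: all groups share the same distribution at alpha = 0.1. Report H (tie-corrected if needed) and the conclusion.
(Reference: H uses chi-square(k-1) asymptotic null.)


Step 1: Combine all N = 17 observations and assign midranks.
sorted (value, group, rank): (7,G1,1), (12,G1,3), (12,G2,3), (12,G3,3), (14,G1,5), (15,G2,7), (15,G3,7), (15,G4,7), (16,G1,9.5), (16,G4,9.5), (18,G2,11.5), (18,G3,11.5), (19,G3,13), (23,G2,14), (24,G4,15), (25,G2,16), (29,G3,17)
Step 2: Sum ranks within each group.
R_1 = 18.5 (n_1 = 4)
R_2 = 51.5 (n_2 = 5)
R_3 = 51.5 (n_3 = 5)
R_4 = 31.5 (n_4 = 3)
Step 3: H = 12/(N(N+1)) * sum(R_i^2/n_i) - 3(N+1)
     = 12/(17*18) * (18.5^2/4 + 51.5^2/5 + 51.5^2/5 + 31.5^2/3) - 3*18
     = 0.039216 * 1477.21 - 54
     = 3.929902.
Step 4: Ties present; correction factor C = 1 - 60/(17^3 - 17) = 0.987745. Corrected H = 3.929902 / 0.987745 = 3.978660.
Step 5: Under H0, H ~ chi^2(3); p-value = 0.263778.
Step 6: alpha = 0.1. fail to reject H0.

H = 3.9787, df = 3, p = 0.263778, fail to reject H0.


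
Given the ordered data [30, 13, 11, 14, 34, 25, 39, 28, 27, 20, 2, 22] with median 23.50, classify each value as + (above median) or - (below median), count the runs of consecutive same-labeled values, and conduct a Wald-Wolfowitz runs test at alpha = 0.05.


Step 1: Compute median = 23.50; label A = above, B = below.
Labels in order: ABBBAAAAABBB  (n_A = 6, n_B = 6)
Step 2: Count runs R = 4.
Step 3: Under H0 (random ordering), E[R] = 2*n_A*n_B/(n_A+n_B) + 1 = 2*6*6/12 + 1 = 7.0000.
        Var[R] = 2*n_A*n_B*(2*n_A*n_B - n_A - n_B) / ((n_A+n_B)^2 * (n_A+n_B-1)) = 4320/1584 = 2.7273.
        SD[R] = 1.6514.
Step 4: Continuity-corrected z = (R + 0.5 - E[R]) / SD[R] = (4 + 0.5 - 7.0000) / 1.6514 = -1.5138.
Step 5: Two-sided p-value via normal approximation = 2*(1 - Phi(|z|)) = 0.130070.
Step 6: alpha = 0.05. fail to reject H0.

R = 4, z = -1.5138, p = 0.130070, fail to reject H0.


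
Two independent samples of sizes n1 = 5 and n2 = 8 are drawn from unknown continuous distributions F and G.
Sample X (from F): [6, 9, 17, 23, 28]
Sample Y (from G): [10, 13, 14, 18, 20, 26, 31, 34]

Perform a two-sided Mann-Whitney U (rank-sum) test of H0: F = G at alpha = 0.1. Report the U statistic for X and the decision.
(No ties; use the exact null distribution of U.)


Step 1: Combine and sort all 13 observations; assign midranks.
sorted (value, group): (6,X), (9,X), (10,Y), (13,Y), (14,Y), (17,X), (18,Y), (20,Y), (23,X), (26,Y), (28,X), (31,Y), (34,Y)
ranks: 6->1, 9->2, 10->3, 13->4, 14->5, 17->6, 18->7, 20->8, 23->9, 26->10, 28->11, 31->12, 34->13
Step 2: Rank sum for X: R1 = 1 + 2 + 6 + 9 + 11 = 29.
Step 3: U_X = R1 - n1(n1+1)/2 = 29 - 5*6/2 = 29 - 15 = 14.
       U_Y = n1*n2 - U_X = 40 - 14 = 26.
Step 4: No ties, so the exact null distribution of U (based on enumerating the C(13,5) = 1287 equally likely rank assignments) gives the two-sided p-value.
Step 5: p-value = 0.435120; compare to alpha = 0.1. fail to reject H0.

U_X = 14, p = 0.435120, fail to reject H0 at alpha = 0.1.


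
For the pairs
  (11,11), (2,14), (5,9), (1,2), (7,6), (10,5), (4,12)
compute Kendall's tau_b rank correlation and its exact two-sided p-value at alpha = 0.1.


Step 1: Enumerate the 21 unordered pairs (i,j) with i<j and classify each by sign(x_j-x_i) * sign(y_j-y_i).
  (1,2):dx=-9,dy=+3->D; (1,3):dx=-6,dy=-2->C; (1,4):dx=-10,dy=-9->C; (1,5):dx=-4,dy=-5->C
  (1,6):dx=-1,dy=-6->C; (1,7):dx=-7,dy=+1->D; (2,3):dx=+3,dy=-5->D; (2,4):dx=-1,dy=-12->C
  (2,5):dx=+5,dy=-8->D; (2,6):dx=+8,dy=-9->D; (2,7):dx=+2,dy=-2->D; (3,4):dx=-4,dy=-7->C
  (3,5):dx=+2,dy=-3->D; (3,6):dx=+5,dy=-4->D; (3,7):dx=-1,dy=+3->D; (4,5):dx=+6,dy=+4->C
  (4,6):dx=+9,dy=+3->C; (4,7):dx=+3,dy=+10->C; (5,6):dx=+3,dy=-1->D; (5,7):dx=-3,dy=+6->D
  (6,7):dx=-6,dy=+7->D
Step 2: C = 9, D = 12, total pairs = 21.
Step 3: tau = (C - D)/(n(n-1)/2) = (9 - 12)/21 = -0.142857.
Step 4: Exact two-sided p-value (enumerate n! = 5040 permutations of y under H0): p = 0.772619.
Step 5: alpha = 0.1. fail to reject H0.

tau_b = -0.1429 (C=9, D=12), p = 0.772619, fail to reject H0.


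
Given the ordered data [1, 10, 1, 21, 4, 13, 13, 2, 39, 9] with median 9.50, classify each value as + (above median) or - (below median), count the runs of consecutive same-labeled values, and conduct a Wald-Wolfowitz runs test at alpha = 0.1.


Step 1: Compute median = 9.50; label A = above, B = below.
Labels in order: BABABAABAB  (n_A = 5, n_B = 5)
Step 2: Count runs R = 9.
Step 3: Under H0 (random ordering), E[R] = 2*n_A*n_B/(n_A+n_B) + 1 = 2*5*5/10 + 1 = 6.0000.
        Var[R] = 2*n_A*n_B*(2*n_A*n_B - n_A - n_B) / ((n_A+n_B)^2 * (n_A+n_B-1)) = 2000/900 = 2.2222.
        SD[R] = 1.4907.
Step 4: Continuity-corrected z = (R - 0.5 - E[R]) / SD[R] = (9 - 0.5 - 6.0000) / 1.4907 = 1.6771.
Step 5: Two-sided p-value via normal approximation = 2*(1 - Phi(|z|)) = 0.093533.
Step 6: alpha = 0.1. reject H0.

R = 9, z = 1.6771, p = 0.093533, reject H0.


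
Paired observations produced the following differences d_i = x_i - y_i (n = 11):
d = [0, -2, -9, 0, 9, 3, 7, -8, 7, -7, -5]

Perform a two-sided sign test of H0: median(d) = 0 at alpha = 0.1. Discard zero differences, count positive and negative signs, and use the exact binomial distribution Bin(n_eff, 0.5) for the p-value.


Step 1: Discard zero differences. Original n = 11; n_eff = number of nonzero differences = 9.
Nonzero differences (with sign): -2, -9, +9, +3, +7, -8, +7, -7, -5
Step 2: Count signs: positive = 4, negative = 5.
Step 3: Under H0: P(positive) = 0.5, so the number of positives S ~ Bin(9, 0.5).
Step 4: Two-sided exact p-value = sum of Bin(9,0.5) probabilities at or below the observed probability = 1.000000.
Step 5: alpha = 0.1. fail to reject H0.

n_eff = 9, pos = 4, neg = 5, p = 1.000000, fail to reject H0.


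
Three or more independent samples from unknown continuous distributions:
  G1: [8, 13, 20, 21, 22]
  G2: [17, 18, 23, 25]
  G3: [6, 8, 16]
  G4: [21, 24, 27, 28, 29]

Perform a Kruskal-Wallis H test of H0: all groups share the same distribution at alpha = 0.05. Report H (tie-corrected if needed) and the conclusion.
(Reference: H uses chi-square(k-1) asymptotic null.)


Step 1: Combine all N = 17 observations and assign midranks.
sorted (value, group, rank): (6,G3,1), (8,G1,2.5), (8,G3,2.5), (13,G1,4), (16,G3,5), (17,G2,6), (18,G2,7), (20,G1,8), (21,G1,9.5), (21,G4,9.5), (22,G1,11), (23,G2,12), (24,G4,13), (25,G2,14), (27,G4,15), (28,G4,16), (29,G4,17)
Step 2: Sum ranks within each group.
R_1 = 35 (n_1 = 5)
R_2 = 39 (n_2 = 4)
R_3 = 8.5 (n_3 = 3)
R_4 = 70.5 (n_4 = 5)
Step 3: H = 12/(N(N+1)) * sum(R_i^2/n_i) - 3(N+1)
     = 12/(17*18) * (35^2/5 + 39^2/4 + 8.5^2/3 + 70.5^2/5) - 3*18
     = 0.039216 * 1643.38 - 54
     = 10.446405.
Step 4: Ties present; correction factor C = 1 - 12/(17^3 - 17) = 0.997549. Corrected H = 10.446405 / 0.997549 = 10.472072.
Step 5: Under H0, H ~ chi^2(3); p-value = 0.014952.
Step 6: alpha = 0.05. reject H0.

H = 10.4721, df = 3, p = 0.014952, reject H0.


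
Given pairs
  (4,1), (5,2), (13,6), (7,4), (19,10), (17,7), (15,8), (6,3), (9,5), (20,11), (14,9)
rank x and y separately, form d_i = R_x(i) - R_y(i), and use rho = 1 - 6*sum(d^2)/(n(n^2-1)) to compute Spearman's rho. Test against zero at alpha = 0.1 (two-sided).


Step 1: Rank x and y separately (midranks; no ties here).
rank(x): 4->1, 5->2, 13->6, 7->4, 19->10, 17->9, 15->8, 6->3, 9->5, 20->11, 14->7
rank(y): 1->1, 2->2, 6->6, 4->4, 10->10, 7->7, 8->8, 3->3, 5->5, 11->11, 9->9
Step 2: d_i = R_x(i) - R_y(i); compute d_i^2.
  (1-1)^2=0, (2-2)^2=0, (6-6)^2=0, (4-4)^2=0, (10-10)^2=0, (9-7)^2=4, (8-8)^2=0, (3-3)^2=0, (5-5)^2=0, (11-11)^2=0, (7-9)^2=4
sum(d^2) = 8.
Step 3: rho = 1 - 6*8 / (11*(11^2 - 1)) = 1 - 48/1320 = 0.963636.
Step 4: Under H0, t = rho * sqrt((n-2)/(1-rho^2)) = 10.8186 ~ t(9).
Step 5: Two-sided p-value from the t-distribution with 9 df = 0.000002.
Step 6: alpha = 0.1. reject H0.

rho = 0.9636, p = 0.000002, reject H0 at alpha = 0.1.


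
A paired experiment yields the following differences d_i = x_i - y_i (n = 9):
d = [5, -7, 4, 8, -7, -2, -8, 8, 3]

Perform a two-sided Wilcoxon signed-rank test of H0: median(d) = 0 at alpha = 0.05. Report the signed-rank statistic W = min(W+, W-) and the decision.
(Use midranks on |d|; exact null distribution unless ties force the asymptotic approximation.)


Step 1: Drop any zero differences (none here) and take |d_i|.
|d| = [5, 7, 4, 8, 7, 2, 8, 8, 3]
Step 2: Midrank |d_i| (ties get averaged ranks).
ranks: |5|->4, |7|->5.5, |4|->3, |8|->8, |7|->5.5, |2|->1, |8|->8, |8|->8, |3|->2
Step 3: Attach original signs; sum ranks with positive sign and with negative sign.
W+ = 4 + 3 + 8 + 8 + 2 = 25
W- = 5.5 + 5.5 + 1 + 8 = 20
(Check: W+ + W- = 45 should equal n(n+1)/2 = 45.)
Step 4: Test statistic W = min(W+, W-) = 20.
Step 5: Ties in |d|, so use the tie-corrected normal approximation.
        E[W] = n(n+1)/4 = 9*10/4 = 22.5.
        Tie groups: |d|=7 (t=2), |d|=8 (t=3); sum(t^3 - t) = 30.
        Var[W] = n(n+1)(2n+1)/24 - sum(t^3-t)/48 = 1710/24 - 30/48 = 70.625.
        z = (W - E[W]) / sqrt(Var[W]) = (20 - 22.5) / 8.4039 = -0.2975.
        Two-sided p = 2*Phi(z) = 0.766099.
Step 6: alpha = 0.05. fail to reject H0.

W+ = 25, W- = 20, W = min = 20, p = 0.766099, fail to reject H0.


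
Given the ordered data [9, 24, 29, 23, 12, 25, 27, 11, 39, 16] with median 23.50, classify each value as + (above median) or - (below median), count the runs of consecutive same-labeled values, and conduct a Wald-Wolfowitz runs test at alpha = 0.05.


Step 1: Compute median = 23.50; label A = above, B = below.
Labels in order: BAABBAABAB  (n_A = 5, n_B = 5)
Step 2: Count runs R = 7.
Step 3: Under H0 (random ordering), E[R] = 2*n_A*n_B/(n_A+n_B) + 1 = 2*5*5/10 + 1 = 6.0000.
        Var[R] = 2*n_A*n_B*(2*n_A*n_B - n_A - n_B) / ((n_A+n_B)^2 * (n_A+n_B-1)) = 2000/900 = 2.2222.
        SD[R] = 1.4907.
Step 4: Continuity-corrected z = (R - 0.5 - E[R]) / SD[R] = (7 - 0.5 - 6.0000) / 1.4907 = 0.3354.
Step 5: Two-sided p-value via normal approximation = 2*(1 - Phi(|z|)) = 0.737316.
Step 6: alpha = 0.05. fail to reject H0.

R = 7, z = 0.3354, p = 0.737316, fail to reject H0.


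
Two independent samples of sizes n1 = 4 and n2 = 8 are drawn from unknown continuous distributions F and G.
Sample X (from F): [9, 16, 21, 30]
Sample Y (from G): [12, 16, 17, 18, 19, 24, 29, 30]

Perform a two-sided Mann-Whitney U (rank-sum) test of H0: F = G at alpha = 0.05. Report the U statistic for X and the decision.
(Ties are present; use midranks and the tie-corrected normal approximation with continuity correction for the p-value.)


Step 1: Combine and sort all 12 observations; assign midranks.
sorted (value, group): (9,X), (12,Y), (16,X), (16,Y), (17,Y), (18,Y), (19,Y), (21,X), (24,Y), (29,Y), (30,X), (30,Y)
ranks: 9->1, 12->2, 16->3.5, 16->3.5, 17->5, 18->6, 19->7, 21->8, 24->9, 29->10, 30->11.5, 30->11.5
Step 2: Rank sum for X: R1 = 1 + 3.5 + 8 + 11.5 = 24.
Step 3: U_X = R1 - n1(n1+1)/2 = 24 - 4*5/2 = 24 - 10 = 14.
       U_Y = n1*n2 - U_X = 32 - 14 = 18.
Step 4: Ties are present, so use the tie-corrected normal approximation (with continuity correction) for the p-value.
Step 5: p-value = 0.798215; compare to alpha = 0.05. fail to reject H0.

U_X = 14, p = 0.798215, fail to reject H0 at alpha = 0.05.


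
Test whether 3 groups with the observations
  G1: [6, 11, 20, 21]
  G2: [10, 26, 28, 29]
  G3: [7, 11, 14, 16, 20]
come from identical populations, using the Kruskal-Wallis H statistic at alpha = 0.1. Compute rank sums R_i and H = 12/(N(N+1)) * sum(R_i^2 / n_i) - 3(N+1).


Step 1: Combine all N = 13 observations and assign midranks.
sorted (value, group, rank): (6,G1,1), (7,G3,2), (10,G2,3), (11,G1,4.5), (11,G3,4.5), (14,G3,6), (16,G3,7), (20,G1,8.5), (20,G3,8.5), (21,G1,10), (26,G2,11), (28,G2,12), (29,G2,13)
Step 2: Sum ranks within each group.
R_1 = 24 (n_1 = 4)
R_2 = 39 (n_2 = 4)
R_3 = 28 (n_3 = 5)
Step 3: H = 12/(N(N+1)) * sum(R_i^2/n_i) - 3(N+1)
     = 12/(13*14) * (24^2/4 + 39^2/4 + 28^2/5) - 3*14
     = 0.065934 * 681.05 - 42
     = 2.904396.
Step 4: Ties present; correction factor C = 1 - 12/(13^3 - 13) = 0.994505. Corrected H = 2.904396 / 0.994505 = 2.920442.
Step 5: Under H0, H ~ chi^2(2); p-value = 0.232185.
Step 6: alpha = 0.1. fail to reject H0.

H = 2.9204, df = 2, p = 0.232185, fail to reject H0.


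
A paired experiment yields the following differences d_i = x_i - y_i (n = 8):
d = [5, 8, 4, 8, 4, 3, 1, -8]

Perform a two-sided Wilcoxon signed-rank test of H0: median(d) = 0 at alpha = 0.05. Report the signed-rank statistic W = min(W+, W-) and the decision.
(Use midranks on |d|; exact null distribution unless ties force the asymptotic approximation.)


Step 1: Drop any zero differences (none here) and take |d_i|.
|d| = [5, 8, 4, 8, 4, 3, 1, 8]
Step 2: Midrank |d_i| (ties get averaged ranks).
ranks: |5|->5, |8|->7, |4|->3.5, |8|->7, |4|->3.5, |3|->2, |1|->1, |8|->7
Step 3: Attach original signs; sum ranks with positive sign and with negative sign.
W+ = 5 + 7 + 3.5 + 7 + 3.5 + 2 + 1 = 29
W- = 7 = 7
(Check: W+ + W- = 36 should equal n(n+1)/2 = 36.)
Step 4: Test statistic W = min(W+, W-) = 7.
Step 5: Ties in |d|, so use the tie-corrected normal approximation.
        E[W] = n(n+1)/4 = 8*9/4 = 18.
        Tie groups: |d|=4 (t=2), |d|=8 (t=3); sum(t^3 - t) = 30.
        Var[W] = n(n+1)(2n+1)/24 - sum(t^3-t)/48 = 1224/24 - 30/48 = 50.375.
        z = (W - E[W]) / sqrt(Var[W]) = (7 - 18) / 7.0975 = -1.5498.
        Two-sided p = 2*Phi(z) = 0.121181.
Step 6: alpha = 0.05. fail to reject H0.

W+ = 29, W- = 7, W = min = 7, p = 0.121181, fail to reject H0.


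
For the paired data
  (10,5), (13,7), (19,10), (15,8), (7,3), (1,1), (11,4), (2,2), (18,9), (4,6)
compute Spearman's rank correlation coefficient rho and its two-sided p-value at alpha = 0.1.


Step 1: Rank x and y separately (midranks; no ties here).
rank(x): 10->5, 13->7, 19->10, 15->8, 7->4, 1->1, 11->6, 2->2, 18->9, 4->3
rank(y): 5->5, 7->7, 10->10, 8->8, 3->3, 1->1, 4->4, 2->2, 9->9, 6->6
Step 2: d_i = R_x(i) - R_y(i); compute d_i^2.
  (5-5)^2=0, (7-7)^2=0, (10-10)^2=0, (8-8)^2=0, (4-3)^2=1, (1-1)^2=0, (6-4)^2=4, (2-2)^2=0, (9-9)^2=0, (3-6)^2=9
sum(d^2) = 14.
Step 3: rho = 1 - 6*14 / (10*(10^2 - 1)) = 1 - 84/990 = 0.915152.
Step 4: Under H0, t = rho * sqrt((n-2)/(1-rho^2)) = 6.4212 ~ t(8).
Step 5: Two-sided p-value from the t-distribution with 8 df = 0.000204.
Step 6: alpha = 0.1. reject H0.

rho = 0.9152, p = 0.000204, reject H0 at alpha = 0.1.


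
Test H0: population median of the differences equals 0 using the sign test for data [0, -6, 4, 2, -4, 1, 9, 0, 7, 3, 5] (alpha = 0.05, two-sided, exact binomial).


Step 1: Discard zero differences. Original n = 11; n_eff = number of nonzero differences = 9.
Nonzero differences (with sign): -6, +4, +2, -4, +1, +9, +7, +3, +5
Step 2: Count signs: positive = 7, negative = 2.
Step 3: Under H0: P(positive) = 0.5, so the number of positives S ~ Bin(9, 0.5).
Step 4: Two-sided exact p-value = sum of Bin(9,0.5) probabilities at or below the observed probability = 0.179688.
Step 5: alpha = 0.05. fail to reject H0.

n_eff = 9, pos = 7, neg = 2, p = 0.179688, fail to reject H0.


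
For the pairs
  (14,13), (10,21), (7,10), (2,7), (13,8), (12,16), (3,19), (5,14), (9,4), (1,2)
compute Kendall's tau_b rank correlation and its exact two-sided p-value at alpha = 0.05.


Step 1: Enumerate the 45 unordered pairs (i,j) with i<j and classify each by sign(x_j-x_i) * sign(y_j-y_i).
  (1,2):dx=-4,dy=+8->D; (1,3):dx=-7,dy=-3->C; (1,4):dx=-12,dy=-6->C; (1,5):dx=-1,dy=-5->C
  (1,6):dx=-2,dy=+3->D; (1,7):dx=-11,dy=+6->D; (1,8):dx=-9,dy=+1->D; (1,9):dx=-5,dy=-9->C
  (1,10):dx=-13,dy=-11->C; (2,3):dx=-3,dy=-11->C; (2,4):dx=-8,dy=-14->C; (2,5):dx=+3,dy=-13->D
  (2,6):dx=+2,dy=-5->D; (2,7):dx=-7,dy=-2->C; (2,8):dx=-5,dy=-7->C; (2,9):dx=-1,dy=-17->C
  (2,10):dx=-9,dy=-19->C; (3,4):dx=-5,dy=-3->C; (3,5):dx=+6,dy=-2->D; (3,6):dx=+5,dy=+6->C
  (3,7):dx=-4,dy=+9->D; (3,8):dx=-2,dy=+4->D; (3,9):dx=+2,dy=-6->D; (3,10):dx=-6,dy=-8->C
  (4,5):dx=+11,dy=+1->C; (4,6):dx=+10,dy=+9->C; (4,7):dx=+1,dy=+12->C; (4,8):dx=+3,dy=+7->C
  (4,9):dx=+7,dy=-3->D; (4,10):dx=-1,dy=-5->C; (5,6):dx=-1,dy=+8->D; (5,7):dx=-10,dy=+11->D
  (5,8):dx=-8,dy=+6->D; (5,9):dx=-4,dy=-4->C; (5,10):dx=-12,dy=-6->C; (6,7):dx=-9,dy=+3->D
  (6,8):dx=-7,dy=-2->C; (6,9):dx=-3,dy=-12->C; (6,10):dx=-11,dy=-14->C; (7,8):dx=+2,dy=-5->D
  (7,9):dx=+6,dy=-15->D; (7,10):dx=-2,dy=-17->C; (8,9):dx=+4,dy=-10->D; (8,10):dx=-4,dy=-12->C
  (9,10):dx=-8,dy=-2->C
Step 2: C = 27, D = 18, total pairs = 45.
Step 3: tau = (C - D)/(n(n-1)/2) = (27 - 18)/45 = 0.200000.
Step 4: Exact two-sided p-value (enumerate n! = 3628800 permutations of y under H0): p = 0.484313.
Step 5: alpha = 0.05. fail to reject H0.

tau_b = 0.2000 (C=27, D=18), p = 0.484313, fail to reject H0.
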